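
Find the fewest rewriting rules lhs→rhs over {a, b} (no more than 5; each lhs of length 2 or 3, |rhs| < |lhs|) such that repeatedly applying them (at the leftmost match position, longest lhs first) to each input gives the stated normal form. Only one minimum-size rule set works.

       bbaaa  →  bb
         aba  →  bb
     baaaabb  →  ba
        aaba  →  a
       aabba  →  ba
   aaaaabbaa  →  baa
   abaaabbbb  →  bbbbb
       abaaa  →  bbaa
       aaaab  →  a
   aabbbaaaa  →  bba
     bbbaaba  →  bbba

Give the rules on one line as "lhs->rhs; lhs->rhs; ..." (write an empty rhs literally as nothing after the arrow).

aaa->; aab->; ab->a; aba->bb

  | bbaaa => bb
  | aba => bb
  | baaaabb => babb => bab => ba
  | aaba => a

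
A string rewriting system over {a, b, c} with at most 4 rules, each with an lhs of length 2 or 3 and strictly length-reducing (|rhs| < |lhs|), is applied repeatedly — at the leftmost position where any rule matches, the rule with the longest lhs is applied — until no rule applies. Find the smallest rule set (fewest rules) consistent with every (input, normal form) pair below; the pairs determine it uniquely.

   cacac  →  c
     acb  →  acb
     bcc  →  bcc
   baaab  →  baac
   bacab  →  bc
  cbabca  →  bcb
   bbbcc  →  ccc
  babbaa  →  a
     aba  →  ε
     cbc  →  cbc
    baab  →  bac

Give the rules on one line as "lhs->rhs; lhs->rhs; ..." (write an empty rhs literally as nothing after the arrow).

  | cacac => cac => c
  | acb
  | bcc
  | baaab => baac

ab->c; bb->a; ca->; cba->bc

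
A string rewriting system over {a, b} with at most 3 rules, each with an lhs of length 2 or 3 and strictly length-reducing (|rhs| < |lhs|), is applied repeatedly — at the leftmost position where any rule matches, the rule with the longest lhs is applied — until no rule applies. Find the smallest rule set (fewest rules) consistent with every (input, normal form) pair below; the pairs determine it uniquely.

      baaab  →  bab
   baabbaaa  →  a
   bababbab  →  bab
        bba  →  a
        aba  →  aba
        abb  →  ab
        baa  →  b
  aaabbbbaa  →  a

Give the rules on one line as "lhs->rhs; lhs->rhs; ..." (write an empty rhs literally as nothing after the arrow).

aa->; bb->b; bba->a

  | baaab => bab
  | baabbaaa => bbbaaa => bbaaa => aaa => a
  | bababbab => babaab => babb => bab
  | bba => a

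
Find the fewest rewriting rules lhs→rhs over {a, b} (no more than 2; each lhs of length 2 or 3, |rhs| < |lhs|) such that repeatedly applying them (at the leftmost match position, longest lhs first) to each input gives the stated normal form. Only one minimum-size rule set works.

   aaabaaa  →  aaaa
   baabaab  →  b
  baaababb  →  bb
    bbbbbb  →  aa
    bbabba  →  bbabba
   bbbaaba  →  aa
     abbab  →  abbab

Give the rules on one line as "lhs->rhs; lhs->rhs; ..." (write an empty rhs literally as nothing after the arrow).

  | aaabaaa => aaaa
  | baabaab => baab => b
  | baaababb => baabb => bb
  | bbbbbb => abbb => aa

aab->; bbb->a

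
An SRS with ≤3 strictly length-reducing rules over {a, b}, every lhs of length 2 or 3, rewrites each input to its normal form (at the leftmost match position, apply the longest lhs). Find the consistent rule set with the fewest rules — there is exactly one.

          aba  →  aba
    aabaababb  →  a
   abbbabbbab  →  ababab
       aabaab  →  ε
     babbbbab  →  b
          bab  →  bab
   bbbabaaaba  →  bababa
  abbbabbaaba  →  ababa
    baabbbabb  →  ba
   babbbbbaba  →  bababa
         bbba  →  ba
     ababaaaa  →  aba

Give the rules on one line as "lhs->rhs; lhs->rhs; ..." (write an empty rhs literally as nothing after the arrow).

  | aba
  | aabaababb => bbaababb => aababb => bbabb => abb => a
  | abbbabbbab => ababbbab => ababab
  | aabaab => bbaab => aab => bb => ε

aa->b; aaa->a; bb->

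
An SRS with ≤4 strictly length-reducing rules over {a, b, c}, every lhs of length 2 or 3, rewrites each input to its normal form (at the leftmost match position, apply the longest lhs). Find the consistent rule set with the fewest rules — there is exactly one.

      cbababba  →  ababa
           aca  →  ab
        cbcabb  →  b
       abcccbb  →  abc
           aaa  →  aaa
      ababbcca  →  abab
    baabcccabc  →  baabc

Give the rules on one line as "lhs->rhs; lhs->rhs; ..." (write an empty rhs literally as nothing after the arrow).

  | cbababba => ababba => ababa
  | aca => ab
  | cbcabb => cabb => bbb => bb => b
  | abcccbb => abccb => abc

bb->b; ca->b; cb->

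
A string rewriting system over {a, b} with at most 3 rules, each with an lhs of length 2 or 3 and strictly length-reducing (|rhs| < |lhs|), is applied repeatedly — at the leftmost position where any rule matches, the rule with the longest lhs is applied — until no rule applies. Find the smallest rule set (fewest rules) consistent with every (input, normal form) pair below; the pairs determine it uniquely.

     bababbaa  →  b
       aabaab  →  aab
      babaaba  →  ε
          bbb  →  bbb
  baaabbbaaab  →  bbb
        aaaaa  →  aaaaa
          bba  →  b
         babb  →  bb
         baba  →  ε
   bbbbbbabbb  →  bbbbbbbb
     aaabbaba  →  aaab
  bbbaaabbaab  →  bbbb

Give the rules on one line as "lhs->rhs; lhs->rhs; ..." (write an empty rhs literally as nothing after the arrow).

  | bababbaa => babbaa => bbaa => bba => b
  | aabaab => aabab => aab
  | babaaba => baaba => baba => ba => ε
  | bbb

ba->; baa->ba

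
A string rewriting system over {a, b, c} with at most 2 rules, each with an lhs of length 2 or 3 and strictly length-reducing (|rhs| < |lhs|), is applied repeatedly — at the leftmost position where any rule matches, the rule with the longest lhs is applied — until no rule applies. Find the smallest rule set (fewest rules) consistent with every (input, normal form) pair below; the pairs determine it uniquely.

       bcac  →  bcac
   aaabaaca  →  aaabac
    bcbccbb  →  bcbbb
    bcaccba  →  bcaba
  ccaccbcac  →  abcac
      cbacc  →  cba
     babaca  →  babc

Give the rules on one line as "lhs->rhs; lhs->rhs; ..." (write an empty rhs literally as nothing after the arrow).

aca->c; cc->

  | bcac
  | aaabaaca => aaabac
  | bcbccbb => bcbbb
  | bcaccba => bcaba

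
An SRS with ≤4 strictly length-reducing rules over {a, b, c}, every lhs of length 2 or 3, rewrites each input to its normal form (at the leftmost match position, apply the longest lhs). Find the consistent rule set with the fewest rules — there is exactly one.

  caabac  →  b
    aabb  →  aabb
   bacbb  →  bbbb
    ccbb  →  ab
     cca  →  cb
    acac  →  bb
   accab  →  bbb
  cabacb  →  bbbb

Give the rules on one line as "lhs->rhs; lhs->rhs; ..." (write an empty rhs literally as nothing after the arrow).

  | caabac => babac => ac => b
  | aabb
  | bacbb => bbbb
  | ccbb => ab

ac->b; bab->; ca->b; ccb->a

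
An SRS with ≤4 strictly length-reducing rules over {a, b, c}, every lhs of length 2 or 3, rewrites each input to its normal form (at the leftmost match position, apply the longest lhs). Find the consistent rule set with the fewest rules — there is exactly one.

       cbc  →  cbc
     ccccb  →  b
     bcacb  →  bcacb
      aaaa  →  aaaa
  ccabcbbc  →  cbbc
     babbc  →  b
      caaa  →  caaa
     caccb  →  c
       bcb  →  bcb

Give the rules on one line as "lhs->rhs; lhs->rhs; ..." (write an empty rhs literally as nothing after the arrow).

ab->; abb->c; cc->

  | cbc
  | ccccb => ccb => b
  | bcacb
  | aaaa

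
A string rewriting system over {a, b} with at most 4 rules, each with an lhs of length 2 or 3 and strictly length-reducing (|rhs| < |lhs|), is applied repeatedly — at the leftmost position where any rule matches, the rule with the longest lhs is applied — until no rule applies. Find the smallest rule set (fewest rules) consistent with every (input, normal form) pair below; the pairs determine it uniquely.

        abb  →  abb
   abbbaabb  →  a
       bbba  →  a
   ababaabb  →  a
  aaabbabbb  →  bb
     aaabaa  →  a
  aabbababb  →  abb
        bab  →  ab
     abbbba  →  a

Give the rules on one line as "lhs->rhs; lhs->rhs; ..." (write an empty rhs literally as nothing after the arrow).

  | abb
  | abbbaabb => aaaaabb => aaaabb => aaabb => aabb => bbb => aa => a
  | bbba => aaa => aa => a
  | ababaabb => aabaabb => bbaabb => baabb => aabb => bbb => aa => a

aa->a; aab->bb; ba->a; bbb->aa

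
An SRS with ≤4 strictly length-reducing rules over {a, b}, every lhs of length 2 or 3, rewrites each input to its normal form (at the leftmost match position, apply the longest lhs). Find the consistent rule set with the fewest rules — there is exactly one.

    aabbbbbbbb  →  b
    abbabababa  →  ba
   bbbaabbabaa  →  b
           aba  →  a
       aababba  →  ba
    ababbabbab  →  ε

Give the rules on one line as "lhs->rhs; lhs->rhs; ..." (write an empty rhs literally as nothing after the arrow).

  | aabbbbbbbb => bbbbbbbbb => bbbbbbb => bbbbb => bbb => b
  | abbabababa => babababa => bababa => baba => ba
  | bbbaabbabaa => baabbabaa => bbbbabaa => bbabaa => abaa => aa => b
  | aba => a

aa->b; ab->; bb->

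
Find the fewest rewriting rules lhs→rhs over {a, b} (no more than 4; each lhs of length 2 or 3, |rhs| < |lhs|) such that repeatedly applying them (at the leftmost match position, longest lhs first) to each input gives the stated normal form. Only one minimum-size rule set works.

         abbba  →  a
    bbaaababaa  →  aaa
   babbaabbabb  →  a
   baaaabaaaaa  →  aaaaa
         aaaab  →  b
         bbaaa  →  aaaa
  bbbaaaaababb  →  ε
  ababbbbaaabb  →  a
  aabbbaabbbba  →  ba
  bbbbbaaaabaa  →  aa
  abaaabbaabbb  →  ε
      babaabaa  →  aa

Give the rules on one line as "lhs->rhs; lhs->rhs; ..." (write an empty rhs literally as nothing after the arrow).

  | abbba => bbba => a
  | bbaaababaa => aaaababaa => aaababaa => aababaa => ababaa => babaa => bbaa => aaa
  | babbaabbabb => bbbaabbabb => aabbabb => abbabb => bbabb => aabb => abb => bb => a
  | baaaabaaaaa => aaaabaaaaa => aaabaaaaa => aabaaaaa => abaaaaa => baaaaa => aaaaa

ab->b; baa->aa; bb->a; bbb->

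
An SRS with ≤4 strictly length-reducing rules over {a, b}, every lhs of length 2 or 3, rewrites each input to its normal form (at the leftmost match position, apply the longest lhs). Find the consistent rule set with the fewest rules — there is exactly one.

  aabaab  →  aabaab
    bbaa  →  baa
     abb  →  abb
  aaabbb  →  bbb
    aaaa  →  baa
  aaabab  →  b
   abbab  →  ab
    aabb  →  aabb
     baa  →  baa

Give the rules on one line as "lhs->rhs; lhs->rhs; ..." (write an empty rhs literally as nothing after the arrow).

  | aabaab
  | bbaa => baa
  | abb
  | aaabbb => babbb => bbb

aaa->ba; bab->b; bba->ba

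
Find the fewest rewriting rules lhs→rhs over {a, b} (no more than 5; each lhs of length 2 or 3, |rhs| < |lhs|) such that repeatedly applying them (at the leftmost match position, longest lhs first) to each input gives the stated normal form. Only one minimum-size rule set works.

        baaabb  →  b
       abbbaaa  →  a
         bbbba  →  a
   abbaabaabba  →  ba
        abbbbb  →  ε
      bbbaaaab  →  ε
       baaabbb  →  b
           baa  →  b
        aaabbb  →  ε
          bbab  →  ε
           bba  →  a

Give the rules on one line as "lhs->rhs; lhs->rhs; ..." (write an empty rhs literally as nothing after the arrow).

  | baaabb => babb => bab => b
  | abbbaaa => abbaaa => abaaa => aaa => a
  | bbbba => bba => a
  | abbaabaabba => abaabaabba => aabaabba => baabba => bbba => ba

aa->; ab->; abb->ab; bb->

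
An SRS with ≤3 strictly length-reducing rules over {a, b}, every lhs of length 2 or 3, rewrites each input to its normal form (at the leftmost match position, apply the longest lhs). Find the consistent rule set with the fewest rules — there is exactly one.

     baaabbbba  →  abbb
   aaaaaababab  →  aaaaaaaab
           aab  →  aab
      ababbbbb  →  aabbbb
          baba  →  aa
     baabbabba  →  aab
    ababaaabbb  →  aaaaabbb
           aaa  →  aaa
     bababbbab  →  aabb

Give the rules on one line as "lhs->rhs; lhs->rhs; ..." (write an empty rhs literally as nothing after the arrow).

ba->b; bab->a

  | baaabbbba => baabbbba => babbbba => abbba => abbb
  | aaaaaababab => aaaaaaaab
  | aab
  | ababbbbb => aabbbb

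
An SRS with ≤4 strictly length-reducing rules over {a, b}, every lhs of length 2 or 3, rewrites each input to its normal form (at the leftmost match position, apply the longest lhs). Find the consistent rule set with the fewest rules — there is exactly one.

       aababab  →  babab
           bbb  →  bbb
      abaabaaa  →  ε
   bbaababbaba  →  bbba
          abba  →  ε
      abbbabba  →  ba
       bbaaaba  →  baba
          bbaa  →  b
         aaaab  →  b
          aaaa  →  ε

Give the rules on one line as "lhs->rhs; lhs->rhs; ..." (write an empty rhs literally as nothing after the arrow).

aa->; abb->ba; baa->

  | aababab => babab
  | bbb
  | abaabaaa => abaaa => aa => ε
  | bbaababbaba => bbabbaba => bbbaaba => bbba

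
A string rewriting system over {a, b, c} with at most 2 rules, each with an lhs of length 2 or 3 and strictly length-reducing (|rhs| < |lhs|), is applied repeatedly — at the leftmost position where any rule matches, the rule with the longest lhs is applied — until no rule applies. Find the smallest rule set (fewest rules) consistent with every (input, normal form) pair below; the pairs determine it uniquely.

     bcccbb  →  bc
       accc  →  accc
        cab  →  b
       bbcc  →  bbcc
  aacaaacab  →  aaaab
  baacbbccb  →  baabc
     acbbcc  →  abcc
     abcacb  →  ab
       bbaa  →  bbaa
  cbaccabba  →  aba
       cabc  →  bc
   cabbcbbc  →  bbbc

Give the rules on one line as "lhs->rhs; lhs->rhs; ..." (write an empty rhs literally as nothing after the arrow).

  | bcccbb => bccb => bc
  | accc
  | cab => b
  | bbcc

ca->; cb->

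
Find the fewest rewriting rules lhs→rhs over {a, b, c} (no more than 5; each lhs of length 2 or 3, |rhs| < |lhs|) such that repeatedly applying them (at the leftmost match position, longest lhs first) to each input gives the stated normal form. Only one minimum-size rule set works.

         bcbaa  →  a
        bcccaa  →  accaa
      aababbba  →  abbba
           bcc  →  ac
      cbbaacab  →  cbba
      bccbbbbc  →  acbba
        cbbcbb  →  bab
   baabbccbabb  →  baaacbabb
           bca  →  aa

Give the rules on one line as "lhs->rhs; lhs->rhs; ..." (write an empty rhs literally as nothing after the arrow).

aba->; bbc->a; bc->a; cab->ba

  | bcbaa => abaa => a
  | bcccaa => accaa
  | aababbba => abbba
  | bcc => ac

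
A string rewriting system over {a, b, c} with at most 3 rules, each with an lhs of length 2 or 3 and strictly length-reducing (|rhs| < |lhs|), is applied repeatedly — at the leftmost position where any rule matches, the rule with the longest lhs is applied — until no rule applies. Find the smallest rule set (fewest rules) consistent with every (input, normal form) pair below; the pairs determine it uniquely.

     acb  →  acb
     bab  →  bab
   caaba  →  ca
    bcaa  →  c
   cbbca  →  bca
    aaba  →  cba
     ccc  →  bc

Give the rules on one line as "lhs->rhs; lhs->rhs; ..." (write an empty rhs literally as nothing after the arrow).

aa->c; bb->c; cc->b

  | acb
  | bab
  | caaba => ccba => bba => ca
  | bcaa => bcc => bb => c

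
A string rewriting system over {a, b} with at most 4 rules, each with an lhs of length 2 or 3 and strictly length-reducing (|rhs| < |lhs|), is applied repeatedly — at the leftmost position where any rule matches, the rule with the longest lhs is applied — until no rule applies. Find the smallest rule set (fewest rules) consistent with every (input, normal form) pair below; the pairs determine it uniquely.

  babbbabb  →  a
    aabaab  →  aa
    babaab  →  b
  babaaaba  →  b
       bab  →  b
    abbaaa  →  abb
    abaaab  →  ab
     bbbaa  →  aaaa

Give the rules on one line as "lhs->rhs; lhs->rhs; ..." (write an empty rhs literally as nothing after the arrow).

  | babbbabb => bbbabb => aaabb => aab => a
  | aabaab => aaab => aa
  | babaab => baab => bab => b
  | babaaaba => baaaba => baaba => baba => ba => b

aab->a; ba->b; bab->b; bbb->aa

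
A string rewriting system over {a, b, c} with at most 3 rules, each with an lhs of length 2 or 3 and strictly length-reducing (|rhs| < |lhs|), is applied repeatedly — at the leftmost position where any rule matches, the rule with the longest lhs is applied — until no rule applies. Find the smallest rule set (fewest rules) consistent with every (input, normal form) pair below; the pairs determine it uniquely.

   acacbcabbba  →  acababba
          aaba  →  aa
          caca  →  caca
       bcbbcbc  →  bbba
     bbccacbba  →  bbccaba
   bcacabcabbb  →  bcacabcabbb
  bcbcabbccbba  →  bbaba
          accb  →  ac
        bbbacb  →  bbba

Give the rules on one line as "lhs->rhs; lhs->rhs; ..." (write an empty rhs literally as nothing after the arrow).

  | acacbcabbba => acabaabbba => acababba
  | aaba => aa
  | caca
  | bcbbcbc => bbcbc => bbba

aab->a; cb->; cbc->ba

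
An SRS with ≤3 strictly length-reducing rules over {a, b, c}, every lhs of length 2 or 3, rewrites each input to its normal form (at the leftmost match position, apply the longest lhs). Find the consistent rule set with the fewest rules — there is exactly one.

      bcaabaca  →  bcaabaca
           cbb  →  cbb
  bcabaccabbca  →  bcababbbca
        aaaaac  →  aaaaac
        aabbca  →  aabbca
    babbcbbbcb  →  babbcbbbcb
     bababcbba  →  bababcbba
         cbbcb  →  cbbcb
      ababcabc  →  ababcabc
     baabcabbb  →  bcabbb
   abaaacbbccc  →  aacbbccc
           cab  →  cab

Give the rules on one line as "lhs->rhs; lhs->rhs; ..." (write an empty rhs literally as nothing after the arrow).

  | bcaabaca
  | cbb
  | bcabaccabbca => bcababbbca
  | aaaaac

baa->; cca->b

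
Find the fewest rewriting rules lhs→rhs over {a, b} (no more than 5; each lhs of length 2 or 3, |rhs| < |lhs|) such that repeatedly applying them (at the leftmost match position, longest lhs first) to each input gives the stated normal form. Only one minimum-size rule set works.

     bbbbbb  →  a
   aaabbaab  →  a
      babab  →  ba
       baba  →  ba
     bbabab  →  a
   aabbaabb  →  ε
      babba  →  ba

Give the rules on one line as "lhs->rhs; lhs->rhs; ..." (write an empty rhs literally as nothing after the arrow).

  | bbbbbb => abbbb => bb => a
  | aaabbaab => aabbaab => abbaab => aab => ab => a
  | babab => baab => bab => ba
  | baba => baa => ba

aa->a; ab->a; abb->; bb->a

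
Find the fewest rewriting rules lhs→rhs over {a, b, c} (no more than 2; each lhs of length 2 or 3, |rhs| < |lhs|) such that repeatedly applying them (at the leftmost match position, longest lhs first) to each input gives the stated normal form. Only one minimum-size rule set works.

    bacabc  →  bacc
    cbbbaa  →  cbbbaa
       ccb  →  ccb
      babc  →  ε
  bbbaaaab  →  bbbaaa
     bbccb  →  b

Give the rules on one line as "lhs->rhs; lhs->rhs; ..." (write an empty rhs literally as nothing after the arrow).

  | bacabc => bacc
  | cbbbaa
  | ccb
  | babc => bc => ε

ab->; bc->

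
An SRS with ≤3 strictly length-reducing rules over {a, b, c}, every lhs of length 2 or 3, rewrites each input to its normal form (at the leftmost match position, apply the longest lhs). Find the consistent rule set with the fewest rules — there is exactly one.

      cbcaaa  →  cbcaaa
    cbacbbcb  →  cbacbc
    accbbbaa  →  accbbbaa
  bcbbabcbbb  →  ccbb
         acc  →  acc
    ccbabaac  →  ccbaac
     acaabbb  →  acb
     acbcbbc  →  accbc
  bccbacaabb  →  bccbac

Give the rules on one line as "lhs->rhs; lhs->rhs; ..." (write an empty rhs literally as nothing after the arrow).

  | cbcaaa
  | cbacbbcb => cbacbc
  | accbbbaa
  | bcbbabcbbb => cbabcbbb => cbcbbb => ccbb

ab->; bcb->c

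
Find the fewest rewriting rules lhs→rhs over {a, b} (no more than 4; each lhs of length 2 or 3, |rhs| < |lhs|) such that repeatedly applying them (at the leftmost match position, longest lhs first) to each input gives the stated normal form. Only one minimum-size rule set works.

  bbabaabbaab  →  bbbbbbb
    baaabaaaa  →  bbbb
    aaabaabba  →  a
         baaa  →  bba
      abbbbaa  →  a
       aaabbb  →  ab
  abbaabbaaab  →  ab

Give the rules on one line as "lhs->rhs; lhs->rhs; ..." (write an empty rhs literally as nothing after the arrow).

aa->a; abb->aa; baa->bb

  | bbabaabbaab => bbabbbbaab => bbaabbaab => bbbbbaab => bbbbbbb
  | baaabaaaa => bbabaaaa => bbabbaa => bbaaaa => bbbaa => bbbb
  | aaabaabba => aabaabba => abaabba => abbbba => aabba => abba => aaa => aa => a
  | baaa => bba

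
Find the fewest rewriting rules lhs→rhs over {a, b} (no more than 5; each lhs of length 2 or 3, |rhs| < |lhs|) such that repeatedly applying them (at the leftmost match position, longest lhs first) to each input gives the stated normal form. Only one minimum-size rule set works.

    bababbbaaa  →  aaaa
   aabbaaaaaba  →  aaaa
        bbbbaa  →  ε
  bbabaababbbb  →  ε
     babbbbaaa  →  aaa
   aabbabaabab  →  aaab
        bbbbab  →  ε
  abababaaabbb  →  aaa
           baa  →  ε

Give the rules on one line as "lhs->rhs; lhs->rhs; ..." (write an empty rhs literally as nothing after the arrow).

aba->a; baa->; bab->; bbb->

  | bababbbaaa => abbbaaa => aaaa
  | aabbaaaaaba => aabaaaba => aaaaba => aaaa
  | bbbbaa => baa => ε
  | bbabaababbbb => baababbbb => babbbb => bbb => ε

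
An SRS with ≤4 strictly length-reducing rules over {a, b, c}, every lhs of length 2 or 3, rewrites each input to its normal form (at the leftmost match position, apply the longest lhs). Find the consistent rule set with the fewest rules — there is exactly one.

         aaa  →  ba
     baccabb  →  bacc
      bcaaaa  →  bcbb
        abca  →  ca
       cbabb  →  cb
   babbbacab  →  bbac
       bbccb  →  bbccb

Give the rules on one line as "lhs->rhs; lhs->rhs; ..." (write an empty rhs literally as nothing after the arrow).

aa->b; ab->; abb->

  | aaa => ba
  | baccabb => bacc
  | bcaaaa => bcbaa => bcbb
  | abca => ca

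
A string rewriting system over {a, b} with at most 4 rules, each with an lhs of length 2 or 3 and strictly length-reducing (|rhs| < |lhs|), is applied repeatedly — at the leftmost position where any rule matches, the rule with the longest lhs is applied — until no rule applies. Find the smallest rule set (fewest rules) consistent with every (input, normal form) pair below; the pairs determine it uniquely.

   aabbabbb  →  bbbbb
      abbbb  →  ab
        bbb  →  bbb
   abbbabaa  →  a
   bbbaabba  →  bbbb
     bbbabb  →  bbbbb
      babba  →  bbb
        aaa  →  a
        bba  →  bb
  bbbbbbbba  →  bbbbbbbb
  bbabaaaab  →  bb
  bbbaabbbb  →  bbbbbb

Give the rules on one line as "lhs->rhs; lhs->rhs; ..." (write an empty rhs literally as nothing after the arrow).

aa->; abb->ab; ba->b; baa->

  | aabbabbb => bbabbb => bbbbb
  | abbbb => abbb => abb => ab
  | bbb
  | abbbabaa => abbabaa => ababaa => abbaa => abaa => a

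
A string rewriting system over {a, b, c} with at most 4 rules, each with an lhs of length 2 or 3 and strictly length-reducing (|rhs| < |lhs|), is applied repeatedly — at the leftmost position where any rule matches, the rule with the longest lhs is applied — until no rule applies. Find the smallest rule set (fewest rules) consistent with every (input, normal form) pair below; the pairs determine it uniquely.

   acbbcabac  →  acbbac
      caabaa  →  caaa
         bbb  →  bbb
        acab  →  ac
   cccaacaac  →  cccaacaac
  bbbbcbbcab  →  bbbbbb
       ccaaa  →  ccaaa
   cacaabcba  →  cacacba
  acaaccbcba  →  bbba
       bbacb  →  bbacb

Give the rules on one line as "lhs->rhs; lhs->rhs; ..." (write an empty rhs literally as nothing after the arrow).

  | acbbcabac => acbbabac => acbbac
  | caabaa => caaa
  | bbb
  | acab => ac

ab->; acc->bc; bc->b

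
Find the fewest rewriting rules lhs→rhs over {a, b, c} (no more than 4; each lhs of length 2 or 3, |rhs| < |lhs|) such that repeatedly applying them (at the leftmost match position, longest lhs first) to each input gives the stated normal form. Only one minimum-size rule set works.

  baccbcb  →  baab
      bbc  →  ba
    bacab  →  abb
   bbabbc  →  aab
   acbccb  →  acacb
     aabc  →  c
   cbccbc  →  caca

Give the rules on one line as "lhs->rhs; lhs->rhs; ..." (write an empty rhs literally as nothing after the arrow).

aaa->c; bac->bb; bba->ab; bc->a

  | baccbcb => bbcbcb => babcb => baab
  | bbc => ba
  | bacab => bbab => abb
  | bbabbc => abbbc => abba => aab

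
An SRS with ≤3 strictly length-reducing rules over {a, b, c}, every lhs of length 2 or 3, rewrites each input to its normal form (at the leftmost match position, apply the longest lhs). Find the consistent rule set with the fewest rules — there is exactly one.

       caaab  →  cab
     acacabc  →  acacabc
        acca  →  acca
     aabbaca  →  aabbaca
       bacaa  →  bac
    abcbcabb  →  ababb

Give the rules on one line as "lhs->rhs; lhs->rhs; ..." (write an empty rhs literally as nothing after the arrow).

  | caaab => cab
  | acacabc
  | acca
  | aabbaca

caa->c; cbc->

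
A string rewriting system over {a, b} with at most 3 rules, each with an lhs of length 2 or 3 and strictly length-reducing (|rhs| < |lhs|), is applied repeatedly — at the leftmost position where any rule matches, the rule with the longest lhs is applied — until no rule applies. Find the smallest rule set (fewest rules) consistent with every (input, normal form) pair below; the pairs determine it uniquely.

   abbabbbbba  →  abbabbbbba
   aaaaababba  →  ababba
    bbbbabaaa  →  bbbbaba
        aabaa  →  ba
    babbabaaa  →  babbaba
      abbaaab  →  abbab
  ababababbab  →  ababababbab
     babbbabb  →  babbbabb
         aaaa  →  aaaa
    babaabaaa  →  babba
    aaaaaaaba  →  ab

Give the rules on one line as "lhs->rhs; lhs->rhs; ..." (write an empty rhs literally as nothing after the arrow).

aab->ba; baa->b

  | abbabbbbba
  | aaaaababba => aaabaabba => abaaabba => ababba
  | bbbbabaaa => bbbbaba
  | aabaa => baaa => ba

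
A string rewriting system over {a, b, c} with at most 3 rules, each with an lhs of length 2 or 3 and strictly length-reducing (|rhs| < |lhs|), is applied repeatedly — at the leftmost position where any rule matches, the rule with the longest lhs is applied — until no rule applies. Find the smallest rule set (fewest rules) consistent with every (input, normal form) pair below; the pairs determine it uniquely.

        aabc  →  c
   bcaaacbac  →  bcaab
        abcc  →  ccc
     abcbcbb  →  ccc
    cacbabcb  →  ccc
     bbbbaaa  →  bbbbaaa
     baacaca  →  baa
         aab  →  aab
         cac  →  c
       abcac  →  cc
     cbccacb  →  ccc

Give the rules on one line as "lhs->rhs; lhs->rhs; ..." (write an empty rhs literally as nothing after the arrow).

abc->cc; ac->; cb->c

  | aabc => acc => c
  | bcaaacbac => bcaabac => bcaab
  | abcc => ccc
  | abcbcbb => ccbcbb => cccbb => cccb => ccc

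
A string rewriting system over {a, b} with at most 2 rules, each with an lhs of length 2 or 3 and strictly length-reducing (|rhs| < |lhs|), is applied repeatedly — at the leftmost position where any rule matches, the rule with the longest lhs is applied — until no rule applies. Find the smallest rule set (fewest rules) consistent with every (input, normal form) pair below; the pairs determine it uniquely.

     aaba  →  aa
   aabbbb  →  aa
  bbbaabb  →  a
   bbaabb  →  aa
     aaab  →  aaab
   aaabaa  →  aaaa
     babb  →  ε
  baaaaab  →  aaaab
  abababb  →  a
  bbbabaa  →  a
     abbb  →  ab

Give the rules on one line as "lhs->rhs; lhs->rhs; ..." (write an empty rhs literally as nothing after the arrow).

  | aaba => aa
  | aabbbb => aabb => aa
  | bbbaabb => baabb => abb => a
  | bbaabb => aabb => aa

ba->; bb->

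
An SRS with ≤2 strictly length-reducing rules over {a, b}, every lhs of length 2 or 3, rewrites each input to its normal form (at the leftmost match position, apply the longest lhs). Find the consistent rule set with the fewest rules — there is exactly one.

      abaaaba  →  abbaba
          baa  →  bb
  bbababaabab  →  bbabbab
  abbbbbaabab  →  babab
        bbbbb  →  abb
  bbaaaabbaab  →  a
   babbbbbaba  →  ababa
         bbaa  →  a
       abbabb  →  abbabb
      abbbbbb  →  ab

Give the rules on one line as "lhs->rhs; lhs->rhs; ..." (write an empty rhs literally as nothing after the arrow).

aa->b; bbb->a

  | abaaaba => abbaba
  | baa => bb
  | bbababaabab => bbababbbab => bbabaaab => bbabbab
  | abbbbbaabab => aabbaabab => bbbaabab => aaabab => babab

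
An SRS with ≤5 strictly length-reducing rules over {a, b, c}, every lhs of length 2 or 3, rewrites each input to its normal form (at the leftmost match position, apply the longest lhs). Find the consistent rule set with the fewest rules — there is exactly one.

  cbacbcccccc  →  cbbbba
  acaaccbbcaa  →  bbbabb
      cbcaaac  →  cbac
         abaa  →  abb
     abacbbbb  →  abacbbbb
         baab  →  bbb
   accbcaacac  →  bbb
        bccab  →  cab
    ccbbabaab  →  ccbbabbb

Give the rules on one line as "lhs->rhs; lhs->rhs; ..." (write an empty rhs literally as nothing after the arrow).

  | cbacbcccccc => cbacccccc => cbbacccc => cbbbacc => cbbbba
  | acaaccbbcaa => bbaccbbcaa => bbbabbcaa => bbbabaa => bbbabb
  | cbcaaac => caaac => cbac
  | abaa => abb

aa->b; aca->bb; acc->ba; bc->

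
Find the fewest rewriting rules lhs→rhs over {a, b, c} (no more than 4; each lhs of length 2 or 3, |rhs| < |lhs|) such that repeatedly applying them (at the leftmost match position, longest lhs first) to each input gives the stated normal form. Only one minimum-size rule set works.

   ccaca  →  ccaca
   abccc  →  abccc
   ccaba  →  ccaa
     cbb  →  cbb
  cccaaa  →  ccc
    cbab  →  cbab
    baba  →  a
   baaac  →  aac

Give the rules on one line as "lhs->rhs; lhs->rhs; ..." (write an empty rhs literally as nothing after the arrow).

  | ccaca
  | abccc
  | ccaba => ccaa
  | cbb

aaa->; aba->aa; baa->a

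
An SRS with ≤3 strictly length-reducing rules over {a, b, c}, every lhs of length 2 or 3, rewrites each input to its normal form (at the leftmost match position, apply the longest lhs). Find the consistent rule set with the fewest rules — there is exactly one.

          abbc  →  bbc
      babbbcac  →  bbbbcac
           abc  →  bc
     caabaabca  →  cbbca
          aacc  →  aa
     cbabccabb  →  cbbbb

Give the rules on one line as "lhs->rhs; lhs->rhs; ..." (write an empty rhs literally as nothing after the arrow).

ab->b; cc->

  | abbc => bbc
  | babbbcac => bbbbcac
  | abc => bc
  | caabaabca => cabaabca => cbaabca => cbabca => cbbca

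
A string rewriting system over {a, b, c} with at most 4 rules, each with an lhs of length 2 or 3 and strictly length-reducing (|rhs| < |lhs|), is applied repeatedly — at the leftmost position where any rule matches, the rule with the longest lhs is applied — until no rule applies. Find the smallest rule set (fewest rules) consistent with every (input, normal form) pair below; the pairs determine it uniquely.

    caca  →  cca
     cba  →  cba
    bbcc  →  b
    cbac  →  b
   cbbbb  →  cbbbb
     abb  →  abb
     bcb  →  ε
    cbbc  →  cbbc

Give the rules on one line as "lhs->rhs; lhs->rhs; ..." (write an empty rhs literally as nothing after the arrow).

  | caca => cca
  | cba
  | bbcc => b
  | cbac => cbc => b

ac->c; bcb->; bcc->; cbc->b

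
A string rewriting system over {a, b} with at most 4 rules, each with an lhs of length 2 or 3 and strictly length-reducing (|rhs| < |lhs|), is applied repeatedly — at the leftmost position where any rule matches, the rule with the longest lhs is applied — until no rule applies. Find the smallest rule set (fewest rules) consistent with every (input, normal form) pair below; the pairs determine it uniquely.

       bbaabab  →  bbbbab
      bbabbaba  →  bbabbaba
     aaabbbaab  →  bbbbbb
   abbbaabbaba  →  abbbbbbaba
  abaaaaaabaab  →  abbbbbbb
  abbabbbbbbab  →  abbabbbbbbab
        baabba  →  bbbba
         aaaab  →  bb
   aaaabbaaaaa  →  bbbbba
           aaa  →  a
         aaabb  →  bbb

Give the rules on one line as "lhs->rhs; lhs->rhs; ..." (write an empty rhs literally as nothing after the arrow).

  | bbaabab => bbbbab
  | bbabbaba
  | aaabbbaab => aabbbaab => bbbbaab => bbbbbb
  | abbbaabbaba => abbbbbbaba

aa->a; aab->bb; baa->bb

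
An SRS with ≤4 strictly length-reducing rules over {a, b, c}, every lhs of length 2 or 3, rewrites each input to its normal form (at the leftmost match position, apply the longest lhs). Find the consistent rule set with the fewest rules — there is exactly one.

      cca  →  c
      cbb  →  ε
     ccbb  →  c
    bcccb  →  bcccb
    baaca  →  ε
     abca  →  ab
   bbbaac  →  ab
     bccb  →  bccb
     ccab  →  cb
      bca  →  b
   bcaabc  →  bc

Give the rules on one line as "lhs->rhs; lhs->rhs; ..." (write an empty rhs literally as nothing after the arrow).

ac->b; ba->; bb->a; ca->

  | cca => c
  | cbb => ca => ε
  | ccbb => cca => c
  | bcccb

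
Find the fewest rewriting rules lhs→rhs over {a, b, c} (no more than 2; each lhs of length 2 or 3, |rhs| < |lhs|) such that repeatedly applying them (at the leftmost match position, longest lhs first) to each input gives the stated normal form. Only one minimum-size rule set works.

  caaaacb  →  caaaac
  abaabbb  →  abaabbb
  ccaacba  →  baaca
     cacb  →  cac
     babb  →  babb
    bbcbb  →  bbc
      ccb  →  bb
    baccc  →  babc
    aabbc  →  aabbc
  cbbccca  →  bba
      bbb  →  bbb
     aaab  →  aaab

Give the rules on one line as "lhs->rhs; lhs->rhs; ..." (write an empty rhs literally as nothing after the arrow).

cb->c; cc->b

  | caaaacb => caaaac
  | abaabbb
  | ccaacba => baacba => baaca
  | cacb => cac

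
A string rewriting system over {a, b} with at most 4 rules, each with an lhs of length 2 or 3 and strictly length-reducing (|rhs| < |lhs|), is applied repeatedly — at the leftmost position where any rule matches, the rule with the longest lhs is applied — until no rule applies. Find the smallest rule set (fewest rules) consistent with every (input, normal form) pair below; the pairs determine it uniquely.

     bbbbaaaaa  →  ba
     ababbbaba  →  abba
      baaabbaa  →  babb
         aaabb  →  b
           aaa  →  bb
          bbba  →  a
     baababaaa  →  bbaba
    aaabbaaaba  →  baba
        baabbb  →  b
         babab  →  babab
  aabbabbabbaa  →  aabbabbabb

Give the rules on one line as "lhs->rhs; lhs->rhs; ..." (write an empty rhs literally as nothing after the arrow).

  | bbbbaaaaa => baaaaa => baaa => ba
  | ababbbaba => abaaba => abba
  | baaabbaa => babbaa => babb
  | aaabb => bbbb => b

aaa->bb; baa->b; bbb->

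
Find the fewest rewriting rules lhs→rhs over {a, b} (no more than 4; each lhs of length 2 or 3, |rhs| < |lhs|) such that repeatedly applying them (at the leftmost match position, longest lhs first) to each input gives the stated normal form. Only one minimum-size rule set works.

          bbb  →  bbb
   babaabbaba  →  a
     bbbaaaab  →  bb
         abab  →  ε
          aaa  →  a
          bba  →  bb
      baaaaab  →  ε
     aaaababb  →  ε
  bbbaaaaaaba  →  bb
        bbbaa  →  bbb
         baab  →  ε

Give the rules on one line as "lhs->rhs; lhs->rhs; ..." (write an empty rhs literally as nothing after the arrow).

  | bbb
  | babaabbaba => aabbaba => ababa => aba => a
  | bbbaaaab => bbbaaab => bbbaab => bbbab => bb
  | abab => ab => ε

aaa->a; ab->; ba->b; bab->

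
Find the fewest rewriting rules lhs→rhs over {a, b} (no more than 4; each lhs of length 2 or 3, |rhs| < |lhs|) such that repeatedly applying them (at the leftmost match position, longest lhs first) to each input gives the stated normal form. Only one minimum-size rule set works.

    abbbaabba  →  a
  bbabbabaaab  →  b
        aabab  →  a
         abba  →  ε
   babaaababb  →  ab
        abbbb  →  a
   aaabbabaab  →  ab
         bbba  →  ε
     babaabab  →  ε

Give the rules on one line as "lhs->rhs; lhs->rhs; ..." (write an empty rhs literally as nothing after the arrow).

  | abbbaabba => abaabba => aabba => bba => a
  | bbabbabaaab => abbabaaab => aabaaab => baaab => aab => b
  | aabab => bab => a
  | abba => aa => ε

aa->; ba->; bab->a; bb->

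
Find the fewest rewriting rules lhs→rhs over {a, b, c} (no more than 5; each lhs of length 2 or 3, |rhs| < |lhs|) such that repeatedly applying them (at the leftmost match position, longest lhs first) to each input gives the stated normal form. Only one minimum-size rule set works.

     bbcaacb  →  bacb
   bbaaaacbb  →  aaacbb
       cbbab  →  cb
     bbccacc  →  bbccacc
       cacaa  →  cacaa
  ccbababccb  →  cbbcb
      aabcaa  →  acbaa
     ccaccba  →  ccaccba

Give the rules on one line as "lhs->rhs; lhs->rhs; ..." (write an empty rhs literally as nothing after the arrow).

  | bbcaacb => bacb
  | bbaaaacbb => aaacbb
  | cbbab => cb
  | bbccacc

abc->cb; bba->; bca->; cbc->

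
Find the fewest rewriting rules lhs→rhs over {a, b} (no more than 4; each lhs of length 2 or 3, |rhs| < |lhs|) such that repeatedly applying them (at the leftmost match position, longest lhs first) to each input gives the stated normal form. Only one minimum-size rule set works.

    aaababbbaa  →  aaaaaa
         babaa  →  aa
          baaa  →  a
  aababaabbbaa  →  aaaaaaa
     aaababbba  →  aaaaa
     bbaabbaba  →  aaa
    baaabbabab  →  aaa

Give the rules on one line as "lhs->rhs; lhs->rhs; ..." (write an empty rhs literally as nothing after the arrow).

  | aaababbbaa => aaaabbbaa => aaaabbaa => aaaabaa => aaaaaa
  | babaa => abaa => aba => aa
  | baaa => baa => ba => a
  | aababaabbbaa => aaabaabbbaa => aaaaabbbaa => aaaaabbaa => aaaaabaa => aaaaaaa

aab->aa; ba->a; baa->ba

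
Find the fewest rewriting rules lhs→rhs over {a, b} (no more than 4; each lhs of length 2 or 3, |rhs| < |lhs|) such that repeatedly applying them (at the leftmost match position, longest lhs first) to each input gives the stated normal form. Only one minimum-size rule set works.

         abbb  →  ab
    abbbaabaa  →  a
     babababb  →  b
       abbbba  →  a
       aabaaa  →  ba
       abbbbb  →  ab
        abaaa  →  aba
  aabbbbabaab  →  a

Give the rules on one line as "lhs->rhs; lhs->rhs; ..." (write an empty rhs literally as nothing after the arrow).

aa->a; aab->b; bab->aa; bb->

  | abbb => ab
  | abbbaabaa => abaabaa => abbaa => aaa => aa => a
  | babababb => aaababb => aababb => babb => aab => b
  | abbbba => abba => aa => a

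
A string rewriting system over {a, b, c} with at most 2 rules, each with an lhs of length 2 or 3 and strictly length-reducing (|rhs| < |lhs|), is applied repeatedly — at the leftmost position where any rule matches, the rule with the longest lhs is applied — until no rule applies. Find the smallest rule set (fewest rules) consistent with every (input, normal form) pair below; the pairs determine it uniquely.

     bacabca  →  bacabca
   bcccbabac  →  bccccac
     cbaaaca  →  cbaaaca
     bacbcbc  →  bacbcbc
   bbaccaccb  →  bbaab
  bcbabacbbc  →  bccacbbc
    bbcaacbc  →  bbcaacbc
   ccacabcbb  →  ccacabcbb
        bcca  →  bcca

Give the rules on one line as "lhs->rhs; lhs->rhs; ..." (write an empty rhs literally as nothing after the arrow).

acc->a; bab->c

  | bacabca
  | bcccbabac => bccccac
  | cbaaaca
  | bacbcbc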